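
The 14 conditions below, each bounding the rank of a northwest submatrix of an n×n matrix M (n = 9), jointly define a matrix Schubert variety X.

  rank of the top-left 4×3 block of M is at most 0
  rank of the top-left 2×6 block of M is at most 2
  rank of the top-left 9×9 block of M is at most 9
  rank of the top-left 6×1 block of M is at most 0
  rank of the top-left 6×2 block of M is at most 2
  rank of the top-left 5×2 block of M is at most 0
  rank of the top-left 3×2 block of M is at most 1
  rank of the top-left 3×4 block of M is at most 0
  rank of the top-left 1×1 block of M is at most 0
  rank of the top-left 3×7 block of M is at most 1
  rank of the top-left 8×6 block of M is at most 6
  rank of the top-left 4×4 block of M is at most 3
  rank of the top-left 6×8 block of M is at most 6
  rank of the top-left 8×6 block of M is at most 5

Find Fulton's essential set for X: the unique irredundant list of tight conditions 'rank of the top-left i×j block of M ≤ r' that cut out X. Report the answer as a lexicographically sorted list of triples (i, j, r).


Recovering R(i,j) via the rank-extension bound from the 14 conditions:

  i=1: 0  0  0  0  1  1  1  1  1
  i=2: 0  0  0  0  1  1  1  2  2
  i=3: 0  0  0  0  1  1  1  2  3
  i=4: 0  0  0  1  2  2  2  3  4
  i=5: 0  0  1  2  3  3  3  4  5
  i=6: 0  1  2  3  4  4  4  5  6
  i=7: 1  2  3  4  5  5  5  6  7
  i=8: 1  2  3  4  5  5  6  7  8
  i=9: 1  2  3  4  5  6  7  8  9

giving w = (5, 8, 9, 4, 3, 2, 1, 7, 6) via Δ²R.

D(w) has 23 cells with 6 SE-corners; essential set:

[(3, 4, 0), (3, 7, 1), (4, 3, 0), (5, 2, 0), (6, 1, 0), (8, 6, 5)]


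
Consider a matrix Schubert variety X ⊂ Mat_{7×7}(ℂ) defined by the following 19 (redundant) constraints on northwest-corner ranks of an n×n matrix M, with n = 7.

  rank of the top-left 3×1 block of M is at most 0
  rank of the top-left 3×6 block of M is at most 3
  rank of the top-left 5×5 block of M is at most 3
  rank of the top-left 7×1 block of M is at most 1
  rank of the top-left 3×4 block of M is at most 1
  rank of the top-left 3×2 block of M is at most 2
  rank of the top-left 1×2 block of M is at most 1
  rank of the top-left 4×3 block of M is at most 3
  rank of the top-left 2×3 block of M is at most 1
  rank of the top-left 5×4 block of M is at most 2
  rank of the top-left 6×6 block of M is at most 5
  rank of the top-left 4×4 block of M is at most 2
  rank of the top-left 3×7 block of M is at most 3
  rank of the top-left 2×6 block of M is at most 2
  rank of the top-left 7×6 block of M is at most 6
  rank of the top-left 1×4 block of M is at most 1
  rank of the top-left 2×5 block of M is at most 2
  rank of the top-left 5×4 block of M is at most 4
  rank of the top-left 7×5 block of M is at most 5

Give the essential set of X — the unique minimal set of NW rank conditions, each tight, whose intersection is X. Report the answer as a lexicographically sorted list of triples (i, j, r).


Rank table r_w(7×7) implied by the 19 constraints:

  0 1 1 1 1 1 1
  0 1 1 1 2 2 2
  0 1 1 1 2 3 3
  1 2 2 2 3 4 4
  1 2 2 2 3 4 5
  1 2 3 3 4 5 6
  1 2 3 4 5 6 7

second differences of R give the permutation w = (2, 5, 6, 1, 7, 3, 4).

D(w) has 9 cells with 3 SE-corners; essential set:

[(3, 1, 0), (3, 4, 1), (5, 4, 2)]


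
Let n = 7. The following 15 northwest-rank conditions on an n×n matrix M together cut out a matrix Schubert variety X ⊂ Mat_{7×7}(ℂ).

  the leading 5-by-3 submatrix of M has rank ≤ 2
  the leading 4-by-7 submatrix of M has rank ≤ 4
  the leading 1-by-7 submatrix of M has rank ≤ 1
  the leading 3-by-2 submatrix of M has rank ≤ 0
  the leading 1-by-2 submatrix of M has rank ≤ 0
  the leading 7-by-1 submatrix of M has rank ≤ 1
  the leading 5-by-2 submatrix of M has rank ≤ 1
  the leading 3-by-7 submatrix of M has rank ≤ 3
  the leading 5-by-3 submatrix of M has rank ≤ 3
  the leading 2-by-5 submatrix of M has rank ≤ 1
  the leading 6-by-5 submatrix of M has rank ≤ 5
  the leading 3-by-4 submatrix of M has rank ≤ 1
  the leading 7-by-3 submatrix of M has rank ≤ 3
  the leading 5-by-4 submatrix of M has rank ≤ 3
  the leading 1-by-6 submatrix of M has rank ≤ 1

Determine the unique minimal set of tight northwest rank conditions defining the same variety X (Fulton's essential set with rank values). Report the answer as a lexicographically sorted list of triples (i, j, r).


Rank table r_w(7×7) implied by the 15 constraints:

  i=1: 0 | 0 | 1 | 1 | 1 | 1 | 1
  i=2: 0 | 0 | 1 | 1 | 1 | 2 | 2
  i=3: 0 | 0 | 1 | 1 | 2 | 3 | 3
  i=4: 1 | 1 | 2 | 2 | 3 | 4 | 4
  i=5: 1 | 1 | 2 | 3 | 4 | 5 | 5
  i=6: 1 | 2 | 3 | 4 | 5 | 6 | 6
  i=7: 1 | 2 | 3 | 4 | 5 | 6 | 7

second differences of R give the permutation w = (3, 6, 5, 1, 4, 2, 7).

ℓ(w)=10; the 4 essential cells (i,j,r):

[(2, 5, 1), (3, 2, 0), (3, 4, 1), (5, 2, 1)]


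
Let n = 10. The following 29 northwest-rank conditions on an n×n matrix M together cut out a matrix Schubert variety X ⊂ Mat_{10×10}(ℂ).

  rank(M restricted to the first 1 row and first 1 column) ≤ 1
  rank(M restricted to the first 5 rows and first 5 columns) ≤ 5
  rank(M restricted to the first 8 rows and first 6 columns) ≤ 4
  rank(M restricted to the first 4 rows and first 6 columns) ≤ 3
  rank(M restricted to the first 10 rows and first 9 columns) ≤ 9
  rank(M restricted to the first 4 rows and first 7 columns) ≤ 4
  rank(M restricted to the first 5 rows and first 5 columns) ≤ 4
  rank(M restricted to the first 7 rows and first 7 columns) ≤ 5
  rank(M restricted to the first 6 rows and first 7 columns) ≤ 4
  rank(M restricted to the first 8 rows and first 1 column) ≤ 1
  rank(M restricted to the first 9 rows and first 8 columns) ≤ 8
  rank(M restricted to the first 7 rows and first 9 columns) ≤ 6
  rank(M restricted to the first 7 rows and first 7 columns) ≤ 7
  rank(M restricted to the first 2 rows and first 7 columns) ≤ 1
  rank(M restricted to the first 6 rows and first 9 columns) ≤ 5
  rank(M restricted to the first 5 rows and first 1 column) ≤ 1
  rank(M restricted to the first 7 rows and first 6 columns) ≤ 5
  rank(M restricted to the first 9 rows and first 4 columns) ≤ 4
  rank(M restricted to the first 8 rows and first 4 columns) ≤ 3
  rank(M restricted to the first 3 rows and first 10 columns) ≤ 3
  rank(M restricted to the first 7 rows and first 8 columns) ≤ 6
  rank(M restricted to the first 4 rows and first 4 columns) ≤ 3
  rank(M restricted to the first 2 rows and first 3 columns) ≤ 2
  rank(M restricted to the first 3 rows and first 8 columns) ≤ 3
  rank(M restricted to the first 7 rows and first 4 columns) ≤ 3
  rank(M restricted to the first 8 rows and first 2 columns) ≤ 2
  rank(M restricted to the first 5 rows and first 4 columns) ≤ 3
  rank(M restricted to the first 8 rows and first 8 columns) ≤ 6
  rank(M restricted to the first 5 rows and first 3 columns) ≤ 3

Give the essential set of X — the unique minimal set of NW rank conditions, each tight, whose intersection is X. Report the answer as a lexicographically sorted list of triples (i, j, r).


The tightest implied rank at each (i,j), from the 29 conditions:

  R[1]: 1, 1, 1, 1, 1, 1, 1, 1, 1, 1
  R[2]: 1, 1, 1, 1, 1, 1, 1, 2, 2, 2
  R[3]: 1, 2, 2, 2, 2, 2, 2, 3, 3, 3
  R[4]: 1, 2, 3, 3, 3, 3, 3, 4, 4, 4
  R[5]: 1, 2, 3, 3, 4, 4, 4, 5, 5, 5
  R[6]: 1, 2, 3, 3, 4, 4, 4, 5, 5, 6
  R[7]: 1, 2, 3, 3, 4, 4, 5, 6, 6, 7
  R[8]: 1, 2, 3, 3, 4, 4, 5, 6, 7, 8
  R[9]: 1, 2, 3, 4, 5, 5, 6, 7, 8, 9
  R[10]: 1, 2, 3, 4, 5, 6, 7, 8, 9, 10

giving w = (1, 8, 2, 3, 5, 10, 7, 9, 4, 6) via Δ²R.

D(w) has 15 cells with 5 SE-corners; essential set:

[(2, 7, 1), (6, 7, 4), (6, 9, 5), (8, 4, 3), (8, 6, 4)]


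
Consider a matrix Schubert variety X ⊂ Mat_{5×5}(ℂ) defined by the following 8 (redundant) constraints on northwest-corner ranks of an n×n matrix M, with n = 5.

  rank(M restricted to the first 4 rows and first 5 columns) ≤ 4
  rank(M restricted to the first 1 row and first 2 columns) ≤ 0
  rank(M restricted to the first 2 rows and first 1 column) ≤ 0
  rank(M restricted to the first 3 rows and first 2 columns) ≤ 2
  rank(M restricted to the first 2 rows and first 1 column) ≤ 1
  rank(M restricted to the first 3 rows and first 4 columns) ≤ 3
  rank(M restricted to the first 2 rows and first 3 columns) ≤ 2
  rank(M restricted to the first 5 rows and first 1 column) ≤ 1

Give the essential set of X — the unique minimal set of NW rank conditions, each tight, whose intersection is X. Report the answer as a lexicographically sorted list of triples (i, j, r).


The tightest implied rank at each (i,j), from the 8 conditions:

  row 1: 0 | 0 | 1 | 1 | 1
  row 2: 0 | 1 | 2 | 2 | 2
  row 3: 1 | 2 | 3 | 3 | 3
  row 4: 1 | 2 | 3 | 4 | 4
  row 5: 1 | 2 | 3 | 4 | 5

giving w = (3, 2, 1, 4, 5) via Δ²R.

D(w) has 3 cells with 2 SE-corners; essential set:

[(1, 2, 0), (2, 1, 0)]


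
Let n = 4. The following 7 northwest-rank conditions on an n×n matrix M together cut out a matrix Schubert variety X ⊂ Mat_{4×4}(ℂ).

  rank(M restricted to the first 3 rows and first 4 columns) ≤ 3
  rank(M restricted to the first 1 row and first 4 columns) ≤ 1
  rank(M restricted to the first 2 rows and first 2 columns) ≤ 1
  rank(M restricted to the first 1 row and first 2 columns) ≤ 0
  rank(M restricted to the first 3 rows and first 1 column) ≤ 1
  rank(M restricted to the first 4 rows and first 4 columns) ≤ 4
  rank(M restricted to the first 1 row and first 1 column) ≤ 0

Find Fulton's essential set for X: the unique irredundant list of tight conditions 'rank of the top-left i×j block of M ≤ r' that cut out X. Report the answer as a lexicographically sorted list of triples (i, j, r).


Propagating the 7 rank bounds to every northwest block:

  R[1]: 0, 0, 1, 1
  R[2]: 1, 1, 2, 2
  R[3]: 1, 2, 3, 3
  R[4]: 1, 2, 3, 4

second differences of R give the permutation w = (3, 1, 2, 4).

Rothe diagram D(w) (2 cells), 1 SE-corner (essential condition):

[(1, 2, 0)]


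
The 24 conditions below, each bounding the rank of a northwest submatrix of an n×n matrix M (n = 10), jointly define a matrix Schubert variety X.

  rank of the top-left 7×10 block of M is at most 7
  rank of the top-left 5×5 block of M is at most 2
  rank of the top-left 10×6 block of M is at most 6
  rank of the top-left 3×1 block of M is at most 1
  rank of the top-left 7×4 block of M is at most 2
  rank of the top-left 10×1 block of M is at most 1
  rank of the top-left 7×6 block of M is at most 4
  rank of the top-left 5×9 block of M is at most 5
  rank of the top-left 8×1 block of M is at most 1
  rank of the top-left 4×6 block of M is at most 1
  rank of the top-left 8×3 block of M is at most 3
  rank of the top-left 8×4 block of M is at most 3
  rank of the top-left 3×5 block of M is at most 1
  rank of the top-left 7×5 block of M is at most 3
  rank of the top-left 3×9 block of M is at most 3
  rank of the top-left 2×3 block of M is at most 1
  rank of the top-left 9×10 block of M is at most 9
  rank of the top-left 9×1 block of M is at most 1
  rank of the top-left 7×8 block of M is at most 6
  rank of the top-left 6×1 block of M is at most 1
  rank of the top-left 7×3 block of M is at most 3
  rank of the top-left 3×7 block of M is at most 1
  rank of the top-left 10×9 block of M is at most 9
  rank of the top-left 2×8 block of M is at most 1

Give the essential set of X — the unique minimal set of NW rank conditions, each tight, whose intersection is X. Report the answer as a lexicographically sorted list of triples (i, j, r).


Propagating the 24 rank bounds to every northwest block:

  R[1]: 1 1 1 1 1 1 1 1 1 1
  R[2]: 1 1 1 1 1 1 1 1 2 2
  R[3]: 1 1 1 1 1 1 1 2 3 3
  R[4]: 1 1 1 1 1 1 2 3 4 4
  R[5]: 1 2 2 2 2 2 3 4 5 5
  R[6]: 1 2 2 2 3 3 4 5 6 6
  R[7]: 1 2 2 2 3 4 5 6 7 7
  R[8]: 1 2 3 3 4 5 6 7 8 8
  R[9]: 1 2 3 4 5 6 7 8 9 9
  R[10]: 1 2 3 4 5 6 7 8 9 10

hence w(1..10) = (1, 9, 8, 7, 2, 5, 6, 3, 4, 10).

D(w) has 22 cells with 4 SE-corners; essential set:

[(2, 8, 1), (3, 7, 1), (4, 6, 1), (7, 4, 2)]


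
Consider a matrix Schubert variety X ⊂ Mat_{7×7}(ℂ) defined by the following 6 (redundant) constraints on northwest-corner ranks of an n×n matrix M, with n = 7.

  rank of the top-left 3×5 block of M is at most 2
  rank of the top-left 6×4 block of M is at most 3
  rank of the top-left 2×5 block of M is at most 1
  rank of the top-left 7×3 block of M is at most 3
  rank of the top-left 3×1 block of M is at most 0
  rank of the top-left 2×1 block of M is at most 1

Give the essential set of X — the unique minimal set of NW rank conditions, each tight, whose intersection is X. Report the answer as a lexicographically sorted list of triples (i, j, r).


Propagating the 6 rank bounds to every northwest block:

  row 1: 0, 1, 1, 1, 1, 1, 1
  row 2: 0, 1, 1, 1, 1, 2, 2
  row 3: 0, 1, 2, 2, 2, 3, 3
  row 4: 1, 2, 3, 3, 3, 4, 4
  row 5: 1, 2, 3, 3, 4, 5, 5
  row 6: 1, 2, 3, 3, 4, 5, 6
  row 7: 1, 2, 3, 4, 5, 6, 7

reading off 1-entries of Δ²R: w = (2, 6, 3, 1, 5, 7, 4).

3 SE-corners of the 8-cell Rothe diagram give Ess(w):

[(2, 5, 1), (3, 1, 0), (6, 4, 3)]


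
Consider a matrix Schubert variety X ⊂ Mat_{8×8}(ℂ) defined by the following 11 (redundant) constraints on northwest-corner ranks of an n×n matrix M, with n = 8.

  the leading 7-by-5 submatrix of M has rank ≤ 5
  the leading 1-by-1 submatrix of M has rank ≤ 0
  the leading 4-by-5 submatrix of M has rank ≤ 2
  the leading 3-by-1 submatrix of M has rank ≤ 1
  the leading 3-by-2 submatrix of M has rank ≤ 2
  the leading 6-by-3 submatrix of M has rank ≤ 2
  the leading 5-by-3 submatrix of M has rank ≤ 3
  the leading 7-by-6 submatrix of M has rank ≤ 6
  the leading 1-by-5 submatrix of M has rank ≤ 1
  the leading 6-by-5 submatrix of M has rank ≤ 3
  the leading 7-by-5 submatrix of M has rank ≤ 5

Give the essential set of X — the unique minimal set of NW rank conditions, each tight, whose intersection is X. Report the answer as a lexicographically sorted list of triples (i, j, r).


Reconstructing r_w from the 11 given conditions:

  R[1]: 0, 1, 1, 1, 1, 1, 1, 1
  R[2]: 1, 2, 2, 2, 2, 2, 2, 2
  R[3]: 1, 2, 2, 2, 2, 3, 3, 3
  R[4]: 1, 2, 2, 2, 2, 3, 4, 4
  R[5]: 1, 2, 2, 3, 3, 4, 5, 5
  R[6]: 1, 2, 2, 3, 3, 4, 5, 6
  R[7]: 1, 2, 3, 4, 4, 5, 6, 7
  R[8]: 1, 2, 3, 4, 5, 6, 7, 8

giving w = (2, 1, 6, 7, 4, 8, 3, 5) via Δ²R.

ℓ(w)=10; the 4 essential cells (i,j,r):

[(1, 1, 0), (4, 5, 2), (6, 3, 2), (6, 5, 3)]


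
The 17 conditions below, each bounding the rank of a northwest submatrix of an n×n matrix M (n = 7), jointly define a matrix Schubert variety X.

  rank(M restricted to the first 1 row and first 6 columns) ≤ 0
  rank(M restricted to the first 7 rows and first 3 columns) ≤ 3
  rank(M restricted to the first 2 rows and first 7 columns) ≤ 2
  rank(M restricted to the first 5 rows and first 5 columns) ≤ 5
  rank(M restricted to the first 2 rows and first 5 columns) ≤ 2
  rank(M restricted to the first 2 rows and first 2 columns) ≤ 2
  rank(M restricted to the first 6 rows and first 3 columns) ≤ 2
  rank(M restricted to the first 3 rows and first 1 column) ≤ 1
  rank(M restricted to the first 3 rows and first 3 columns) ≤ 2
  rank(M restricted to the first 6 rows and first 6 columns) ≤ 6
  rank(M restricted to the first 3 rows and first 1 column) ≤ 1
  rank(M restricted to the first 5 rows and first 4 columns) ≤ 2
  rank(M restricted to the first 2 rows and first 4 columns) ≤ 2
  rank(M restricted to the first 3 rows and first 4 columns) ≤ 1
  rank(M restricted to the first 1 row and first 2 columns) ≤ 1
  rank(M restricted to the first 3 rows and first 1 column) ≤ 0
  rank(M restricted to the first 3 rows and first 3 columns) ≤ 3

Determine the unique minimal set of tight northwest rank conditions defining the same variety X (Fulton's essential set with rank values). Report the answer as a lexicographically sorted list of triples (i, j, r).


Recovering R(i,j) via the rank-extension bound from the 17 conditions:

  i=1: 0 0 0 0 0 0 1
  i=2: 0 1 1 1 1 1 2
  i=3: 0 1 1 1 2 2 3
  i=4: 1 2 2 2 3 3 4
  i=5: 1 2 2 2 3 4 5
  i=6: 1 2 2 3 4 5 6
  i=7: 1 2 3 4 5 6 7

so w = (7, 2, 5, 1, 6, 4, 3).

ℓ(w)=13; the 5 essential cells (i,j,r):

[(1, 6, 0), (3, 1, 0), (3, 4, 1), (5, 4, 2), (6, 3, 2)]


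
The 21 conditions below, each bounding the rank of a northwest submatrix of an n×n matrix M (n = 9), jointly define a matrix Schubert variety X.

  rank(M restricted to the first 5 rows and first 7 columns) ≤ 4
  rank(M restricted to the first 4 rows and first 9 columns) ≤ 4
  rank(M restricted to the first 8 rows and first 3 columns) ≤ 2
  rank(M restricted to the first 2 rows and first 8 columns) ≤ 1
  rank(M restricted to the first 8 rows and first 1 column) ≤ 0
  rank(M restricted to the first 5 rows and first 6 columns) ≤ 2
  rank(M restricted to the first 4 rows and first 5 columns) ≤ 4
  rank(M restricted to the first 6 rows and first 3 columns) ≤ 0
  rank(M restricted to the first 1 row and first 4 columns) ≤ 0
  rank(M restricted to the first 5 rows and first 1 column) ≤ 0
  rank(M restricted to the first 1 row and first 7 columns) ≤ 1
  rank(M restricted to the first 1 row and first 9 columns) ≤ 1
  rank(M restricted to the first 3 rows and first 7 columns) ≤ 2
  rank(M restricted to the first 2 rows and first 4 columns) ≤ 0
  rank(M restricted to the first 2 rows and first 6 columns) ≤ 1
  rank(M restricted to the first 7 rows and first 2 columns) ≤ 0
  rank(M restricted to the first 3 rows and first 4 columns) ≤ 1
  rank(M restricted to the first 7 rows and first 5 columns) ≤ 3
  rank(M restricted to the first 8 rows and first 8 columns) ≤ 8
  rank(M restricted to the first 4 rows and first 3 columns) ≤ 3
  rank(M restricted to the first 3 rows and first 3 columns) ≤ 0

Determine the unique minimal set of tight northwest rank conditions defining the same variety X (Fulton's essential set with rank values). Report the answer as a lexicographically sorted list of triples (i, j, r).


Propagating the 21 rank bounds to every northwest block:

  0 | 0 | 0 | 0 | 1 | 1 | 1 | 1 | 1
  0 | 0 | 0 | 0 | 1 | 1 | 1 | 1 | 2
  0 | 0 | 0 | 1 | 2 | 2 | 2 | 2 | 3
  0 | 0 | 0 | 1 | 2 | 2 | 3 | 3 | 4
  0 | 0 | 0 | 1 | 2 | 2 | 3 | 4 | 5
  0 | 0 | 0 | 1 | 2 | 3 | 4 | 5 | 6
  0 | 0 | 1 | 2 | 3 | 4 | 5 | 6 | 7
  0 | 1 | 2 | 3 | 4 | 5 | 6 | 7 | 8
  1 | 2 | 3 | 4 | 5 | 6 | 7 | 8 | 9

the unique w with this rank table is (5, 9, 4, 7, 8, 6, 3, 2, 1).

6 SE-corners of the 28-cell Rothe diagram give Ess(w):

[(2, 4, 0), (2, 8, 1), (5, 6, 2), (6, 3, 0), (7, 2, 0), (8, 1, 0)]


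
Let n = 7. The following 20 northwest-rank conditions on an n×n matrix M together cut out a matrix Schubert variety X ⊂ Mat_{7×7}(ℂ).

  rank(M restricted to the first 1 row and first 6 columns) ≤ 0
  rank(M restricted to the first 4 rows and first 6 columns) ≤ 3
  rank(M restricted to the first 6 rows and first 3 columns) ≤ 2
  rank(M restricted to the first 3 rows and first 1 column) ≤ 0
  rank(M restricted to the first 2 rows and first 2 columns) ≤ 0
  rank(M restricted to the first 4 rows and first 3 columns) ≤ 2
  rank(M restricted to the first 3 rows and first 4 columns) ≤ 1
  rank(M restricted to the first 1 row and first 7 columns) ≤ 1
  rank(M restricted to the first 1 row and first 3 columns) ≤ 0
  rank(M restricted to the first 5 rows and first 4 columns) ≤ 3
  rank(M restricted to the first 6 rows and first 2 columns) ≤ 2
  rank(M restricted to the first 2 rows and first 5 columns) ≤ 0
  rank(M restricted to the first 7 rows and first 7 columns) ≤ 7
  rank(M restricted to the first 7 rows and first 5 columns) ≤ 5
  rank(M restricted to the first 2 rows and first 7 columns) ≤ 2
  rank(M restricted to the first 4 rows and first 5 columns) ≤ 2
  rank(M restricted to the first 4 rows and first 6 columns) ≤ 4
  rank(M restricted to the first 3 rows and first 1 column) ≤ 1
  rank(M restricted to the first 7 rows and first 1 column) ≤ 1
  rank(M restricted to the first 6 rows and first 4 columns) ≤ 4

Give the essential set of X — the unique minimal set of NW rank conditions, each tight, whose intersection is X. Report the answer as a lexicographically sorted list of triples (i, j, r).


Rank table r_w(7×7) implied by the 20 constraints:

  row 1: 0 | 0 | 0 | 0 | 0 | 0 | 1
  row 2: 0 | 0 | 0 | 0 | 0 | 1 | 2
  row 3: 0 | 1 | 1 | 1 | 1 | 2 | 3
  row 4: 1 | 2 | 2 | 2 | 2 | 3 | 4
  row 5: 1 | 2 | 2 | 3 | 3 | 4 | 5
  row 6: 1 | 2 | 2 | 3 | 4 | 5 | 6
  row 7: 1 | 2 | 3 | 4 | 5 | 6 | 7

hence w(1..7) = (7, 6, 2, 1, 4, 5, 3).

|D(w)|=14, |Ess(w)|=4:

[(1, 6, 0), (2, 5, 0), (3, 1, 0), (6, 3, 2)]


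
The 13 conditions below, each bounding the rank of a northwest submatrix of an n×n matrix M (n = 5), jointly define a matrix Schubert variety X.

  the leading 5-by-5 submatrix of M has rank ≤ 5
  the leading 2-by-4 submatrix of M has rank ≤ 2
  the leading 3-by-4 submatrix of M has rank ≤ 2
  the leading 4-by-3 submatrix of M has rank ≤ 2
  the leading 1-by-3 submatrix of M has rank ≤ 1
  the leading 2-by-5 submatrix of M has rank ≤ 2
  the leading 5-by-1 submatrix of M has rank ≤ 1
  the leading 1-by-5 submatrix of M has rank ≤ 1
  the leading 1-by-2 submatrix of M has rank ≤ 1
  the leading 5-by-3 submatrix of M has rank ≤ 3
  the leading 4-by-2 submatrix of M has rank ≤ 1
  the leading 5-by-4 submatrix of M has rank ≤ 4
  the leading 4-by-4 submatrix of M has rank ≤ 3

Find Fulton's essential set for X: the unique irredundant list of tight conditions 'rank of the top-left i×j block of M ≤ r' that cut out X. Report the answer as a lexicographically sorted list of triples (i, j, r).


Reconstructing r_w from the 13 given conditions:

  row 1: 1  1  1  1  1
  row 2: 1  1  2  2  2
  row 3: 1  1  2  2  3
  row 4: 1  1  2  3  4
  row 5: 1  2  3  4  5

the unique w with this rank table is (1, 3, 5, 4, 2).

D(w) has 4 cells with 2 SE-corners; essential set:

[(3, 4, 2), (4, 2, 1)]


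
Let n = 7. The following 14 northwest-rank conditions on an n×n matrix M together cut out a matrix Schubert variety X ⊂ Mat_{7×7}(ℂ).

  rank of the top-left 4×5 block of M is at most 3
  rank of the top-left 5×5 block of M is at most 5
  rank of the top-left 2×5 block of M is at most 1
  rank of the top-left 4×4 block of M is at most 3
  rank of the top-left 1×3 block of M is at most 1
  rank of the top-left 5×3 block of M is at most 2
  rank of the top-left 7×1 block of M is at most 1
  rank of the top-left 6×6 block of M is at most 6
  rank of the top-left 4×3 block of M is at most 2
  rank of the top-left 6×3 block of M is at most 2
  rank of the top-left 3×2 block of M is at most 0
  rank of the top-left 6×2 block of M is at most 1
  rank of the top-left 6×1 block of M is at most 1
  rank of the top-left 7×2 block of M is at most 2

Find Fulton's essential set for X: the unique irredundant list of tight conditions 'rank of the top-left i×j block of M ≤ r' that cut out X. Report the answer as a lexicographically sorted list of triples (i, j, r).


Rank table r_w(7×7) implied by the 14 constraints:

  row 1: 0, 0, 1, 1, 1, 1, 1
  row 2: 0, 0, 1, 1, 1, 2, 2
  row 3: 0, 0, 1, 2, 2, 3, 3
  row 4: 1, 1, 2, 3, 3, 4, 4
  row 5: 1, 1, 2, 3, 4, 5, 5
  row 6: 1, 1, 2, 3, 4, 5, 6
  row 7: 1, 2, 3, 4, 5, 6, 7

reading off 1-entries of Δ²R: w = (3, 6, 4, 1, 5, 7, 2).

ℓ(w)=10; the 3 essential cells (i,j,r):

[(2, 5, 1), (3, 2, 0), (6, 2, 1)]


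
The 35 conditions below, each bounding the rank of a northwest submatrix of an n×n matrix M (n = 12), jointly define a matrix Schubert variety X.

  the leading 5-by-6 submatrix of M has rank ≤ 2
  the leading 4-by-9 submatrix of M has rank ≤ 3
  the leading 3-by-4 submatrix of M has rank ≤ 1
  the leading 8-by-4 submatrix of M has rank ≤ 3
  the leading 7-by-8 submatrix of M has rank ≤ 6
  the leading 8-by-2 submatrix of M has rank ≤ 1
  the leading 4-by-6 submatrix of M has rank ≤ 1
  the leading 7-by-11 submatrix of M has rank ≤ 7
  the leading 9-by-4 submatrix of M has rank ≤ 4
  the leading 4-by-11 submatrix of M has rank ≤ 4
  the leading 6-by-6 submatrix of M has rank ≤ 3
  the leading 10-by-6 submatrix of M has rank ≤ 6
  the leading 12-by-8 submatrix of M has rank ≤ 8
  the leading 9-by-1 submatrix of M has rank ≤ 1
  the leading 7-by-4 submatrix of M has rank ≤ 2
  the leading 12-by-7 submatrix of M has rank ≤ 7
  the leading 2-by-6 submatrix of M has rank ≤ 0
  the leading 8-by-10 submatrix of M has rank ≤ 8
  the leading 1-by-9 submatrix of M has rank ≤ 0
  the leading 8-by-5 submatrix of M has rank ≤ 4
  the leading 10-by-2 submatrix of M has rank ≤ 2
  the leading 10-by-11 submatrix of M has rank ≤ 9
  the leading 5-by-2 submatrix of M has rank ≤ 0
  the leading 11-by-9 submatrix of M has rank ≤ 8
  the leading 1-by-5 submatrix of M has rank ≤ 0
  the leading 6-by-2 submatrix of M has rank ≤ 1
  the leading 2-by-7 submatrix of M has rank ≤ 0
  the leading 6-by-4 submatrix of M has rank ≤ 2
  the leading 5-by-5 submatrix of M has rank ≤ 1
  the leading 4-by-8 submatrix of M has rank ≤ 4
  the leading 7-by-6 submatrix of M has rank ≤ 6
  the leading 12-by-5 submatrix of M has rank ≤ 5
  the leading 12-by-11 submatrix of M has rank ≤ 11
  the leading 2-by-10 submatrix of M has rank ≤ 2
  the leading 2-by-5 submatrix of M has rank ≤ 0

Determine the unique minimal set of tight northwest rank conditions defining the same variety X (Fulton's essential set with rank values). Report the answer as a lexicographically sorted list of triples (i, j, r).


Rank table r_w(12×12) implied by the 35 constraints:

  0 | 0 | 0 | 0 | 0 | 0 | 0 | 0 | 0 | 1 | 1 | 1
  0 | 0 | 0 | 0 | 0 | 0 | 0 | 1 | 1 | 2 | 2 | 2
  0 | 0 | 1 | 1 | 1 | 1 | 1 | 2 | 2 | 3 | 3 | 3
  0 | 0 | 1 | 1 | 1 | 1 | 2 | 3 | 3 | 4 | 4 | 4
  0 | 0 | 1 | 1 | 1 | 2 | 3 | 4 | 4 | 5 | 5 | 5
  1 | 1 | 2 | 2 | 2 | 3 | 4 | 5 | 5 | 6 | 6 | 6
  1 | 1 | 2 | 2 | 3 | 4 | 5 | 6 | 6 | 7 | 7 | 7
  1 | 1 | 2 | 3 | 4 | 5 | 6 | 7 | 7 | 8 | 8 | 8
  1 | 2 | 3 | 4 | 5 | 6 | 7 | 8 | 8 | 9 | 9 | 9
  1 | 2 | 3 | 4 | 5 | 6 | 7 | 8 | 8 | 9 | 9 | 10
  1 | 2 | 3 | 4 | 5 | 6 | 7 | 8 | 8 | 9 | 10 | 11
  1 | 2 | 3 | 4 | 5 | 6 | 7 | 8 | 9 | 10 | 11 | 12

the unique w with this rank table is (10, 8, 3, 7, 6, 1, 5, 4, 2, 12, 11, 9).

|D(w)|=33, |Ess(w)|=9:

[(1, 9, 0), (2, 7, 0), (4, 6, 1), (5, 2, 0), (5, 5, 1), (7, 4, 2), (8, 2, 1), (10, 11, 9), (11, 9, 8)]


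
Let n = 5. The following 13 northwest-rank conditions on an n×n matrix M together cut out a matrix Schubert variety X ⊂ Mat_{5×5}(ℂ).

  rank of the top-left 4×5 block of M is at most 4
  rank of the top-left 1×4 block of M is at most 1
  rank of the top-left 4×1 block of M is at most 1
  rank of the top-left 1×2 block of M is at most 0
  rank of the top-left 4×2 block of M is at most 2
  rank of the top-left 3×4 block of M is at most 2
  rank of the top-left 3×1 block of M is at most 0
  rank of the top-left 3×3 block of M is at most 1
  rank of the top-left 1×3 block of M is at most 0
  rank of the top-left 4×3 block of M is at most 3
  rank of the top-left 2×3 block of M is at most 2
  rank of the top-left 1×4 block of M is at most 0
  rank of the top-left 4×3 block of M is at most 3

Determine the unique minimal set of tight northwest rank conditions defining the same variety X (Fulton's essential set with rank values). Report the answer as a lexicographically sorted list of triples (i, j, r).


The tightest implied rank at each (i,j), from the 13 conditions:

  row 1: 0  0  0  0  1
  row 2: 0  1  1  1  2
  row 3: 0  1  1  2  3
  row 4: 1  2  2  3  4
  row 5: 1  2  3  4  5

second differences of R give the permutation w = (5, 2, 4, 1, 3).

ℓ(w)=7; the 3 essential cells (i,j,r):

[(1, 4, 0), (3, 1, 0), (3, 3, 1)]


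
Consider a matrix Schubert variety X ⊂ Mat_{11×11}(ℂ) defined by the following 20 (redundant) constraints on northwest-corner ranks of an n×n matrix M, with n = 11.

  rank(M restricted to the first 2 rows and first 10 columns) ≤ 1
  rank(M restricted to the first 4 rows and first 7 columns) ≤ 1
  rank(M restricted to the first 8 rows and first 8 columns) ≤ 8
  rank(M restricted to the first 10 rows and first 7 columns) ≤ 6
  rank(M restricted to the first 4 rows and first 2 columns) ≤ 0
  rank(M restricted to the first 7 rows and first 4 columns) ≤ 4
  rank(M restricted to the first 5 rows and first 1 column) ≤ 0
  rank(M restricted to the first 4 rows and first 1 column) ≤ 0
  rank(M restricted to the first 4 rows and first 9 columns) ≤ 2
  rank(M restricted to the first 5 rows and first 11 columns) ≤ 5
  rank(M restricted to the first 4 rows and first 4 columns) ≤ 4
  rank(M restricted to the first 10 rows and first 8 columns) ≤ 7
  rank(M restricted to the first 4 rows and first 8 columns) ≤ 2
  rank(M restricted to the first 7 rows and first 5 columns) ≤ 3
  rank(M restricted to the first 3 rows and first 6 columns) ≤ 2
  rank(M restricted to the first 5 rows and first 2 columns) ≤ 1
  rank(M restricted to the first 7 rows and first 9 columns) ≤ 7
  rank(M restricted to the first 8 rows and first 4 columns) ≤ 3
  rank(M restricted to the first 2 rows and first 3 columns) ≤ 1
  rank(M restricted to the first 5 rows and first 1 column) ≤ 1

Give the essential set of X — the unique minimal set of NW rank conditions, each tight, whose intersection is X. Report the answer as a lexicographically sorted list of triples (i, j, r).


The tightest implied rank at each (i,j), from the 20 conditions:

  0  0  1  1  1  1  1  1  1  1  1
  0  0  1  1  1  1  1  1  1  1  2
  0  0  1  1  1  1  1  2  2  2  3
  0  0  1  1  1  1  1  2  2  3  4
  0  1  2  2  2  2  2  3  3  4  5
  1  2  3  3  3  3  3  4  4  5  6
  1  2  3  3  3  4  4  5  5  6  7
  1  2  3  3  4  5  5  6  6  7  8
  1  2  3  4  5  6  6  7  7  8  9
  1  2  3  4  5  6  6  7  8  9  10
  1  2  3  4  5  6  7  8  9  10  11

hence w(1..11) = (3, 11, 8, 10, 2, 1, 6, 5, 4, 9, 7).

D(w) has 29 cells with 8 SE-corners; essential set:

[(2, 10, 1), (4, 2, 0), (4, 7, 1), (4, 9, 2), (5, 1, 0), (7, 5, 3), (8, 4, 3), (10, 7, 6)]


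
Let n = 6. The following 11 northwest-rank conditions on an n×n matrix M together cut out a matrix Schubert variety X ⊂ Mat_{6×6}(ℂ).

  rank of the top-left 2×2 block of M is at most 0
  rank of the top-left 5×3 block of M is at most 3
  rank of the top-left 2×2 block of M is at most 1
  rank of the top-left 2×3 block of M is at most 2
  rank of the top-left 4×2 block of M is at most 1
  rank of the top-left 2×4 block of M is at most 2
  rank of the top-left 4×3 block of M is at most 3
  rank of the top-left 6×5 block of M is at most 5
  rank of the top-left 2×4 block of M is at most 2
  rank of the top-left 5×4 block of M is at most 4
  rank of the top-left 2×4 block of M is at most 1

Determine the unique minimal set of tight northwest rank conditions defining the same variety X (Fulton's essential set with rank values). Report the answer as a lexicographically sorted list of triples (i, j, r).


Reconstructing r_w from the 11 given conditions:

  row 1: 0 0 1 1 1 1
  row 2: 0 0 1 1 2 2
  row 3: 1 1 2 2 3 3
  row 4: 1 1 2 3 4 4
  row 5: 1 2 3 4 5 5
  row 6: 1 2 3 4 5 6

hence w(1..6) = (3, 5, 1, 4, 2, 6).

Fulton essential set (3 of the 6 Rothe cells):

[(2, 2, 0), (2, 4, 1), (4, 2, 1)]


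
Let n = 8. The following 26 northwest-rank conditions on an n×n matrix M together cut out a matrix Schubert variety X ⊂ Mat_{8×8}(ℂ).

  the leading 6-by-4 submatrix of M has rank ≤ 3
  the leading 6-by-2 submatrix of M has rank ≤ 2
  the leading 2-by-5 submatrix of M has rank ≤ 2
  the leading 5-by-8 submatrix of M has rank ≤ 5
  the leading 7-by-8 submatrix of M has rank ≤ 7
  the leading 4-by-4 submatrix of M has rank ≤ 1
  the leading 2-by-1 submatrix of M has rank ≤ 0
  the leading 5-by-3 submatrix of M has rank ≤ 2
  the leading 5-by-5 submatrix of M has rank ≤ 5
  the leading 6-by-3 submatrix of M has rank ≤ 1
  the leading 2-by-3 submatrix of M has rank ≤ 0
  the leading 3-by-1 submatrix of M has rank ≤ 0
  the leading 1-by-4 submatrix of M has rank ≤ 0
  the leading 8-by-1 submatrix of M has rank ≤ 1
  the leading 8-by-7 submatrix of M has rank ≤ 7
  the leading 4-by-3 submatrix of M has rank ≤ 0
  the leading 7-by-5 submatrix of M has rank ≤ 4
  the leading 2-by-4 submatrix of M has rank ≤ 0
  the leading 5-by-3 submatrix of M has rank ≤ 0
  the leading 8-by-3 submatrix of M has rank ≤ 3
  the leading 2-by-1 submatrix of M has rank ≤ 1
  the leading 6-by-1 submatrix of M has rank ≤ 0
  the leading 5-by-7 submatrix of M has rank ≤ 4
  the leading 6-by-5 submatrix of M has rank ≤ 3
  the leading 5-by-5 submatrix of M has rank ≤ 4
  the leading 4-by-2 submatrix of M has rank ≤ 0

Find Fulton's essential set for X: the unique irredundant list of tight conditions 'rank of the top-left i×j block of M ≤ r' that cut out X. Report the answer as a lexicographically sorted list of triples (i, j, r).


Computing R[i][j] = min implied NW-rank bound (n=8, 26 conditions):

  R[1]: 0, 0, 0, 0, 1, 1, 1, 1
  R[2]: 0, 0, 0, 0, 1, 2, 2, 2
  R[3]: 0, 0, 0, 1, 2, 3, 3, 3
  R[4]: 0, 0, 0, 1, 2, 3, 4, 4
  R[5]: 0, 0, 0, 1, 2, 3, 4, 5
  R[6]: 0, 1, 1, 2, 3, 4, 5, 6
  R[7]: 1, 2, 2, 3, 4, 5, 6, 7
  R[8]: 1, 2, 3, 4, 5, 6, 7, 8

hence w(1..8) = (5, 6, 4, 7, 8, 2, 1, 3).

|D(w)|=18, |Ess(w)|=3:

[(2, 4, 0), (5, 3, 0), (6, 1, 0)]


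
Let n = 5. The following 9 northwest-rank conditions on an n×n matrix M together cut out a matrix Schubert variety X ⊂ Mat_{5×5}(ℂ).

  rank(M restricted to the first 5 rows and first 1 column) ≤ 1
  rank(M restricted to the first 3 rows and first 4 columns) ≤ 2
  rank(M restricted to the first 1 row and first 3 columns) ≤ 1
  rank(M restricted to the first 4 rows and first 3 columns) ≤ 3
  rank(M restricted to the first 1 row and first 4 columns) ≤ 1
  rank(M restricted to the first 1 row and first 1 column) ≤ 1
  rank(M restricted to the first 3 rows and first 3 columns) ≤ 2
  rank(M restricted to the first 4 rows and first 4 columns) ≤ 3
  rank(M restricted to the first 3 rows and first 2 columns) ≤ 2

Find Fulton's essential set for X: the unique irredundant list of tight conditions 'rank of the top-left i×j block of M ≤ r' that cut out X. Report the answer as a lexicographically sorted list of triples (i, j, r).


Propagating the 9 rank bounds to every northwest block:

  i=1: 1 | 1 | 1 | 1 | 1
  i=2: 1 | 2 | 2 | 2 | 2
  i=3: 1 | 2 | 2 | 2 | 3
  i=4: 1 | 2 | 3 | 3 | 4
  i=5: 1 | 2 | 3 | 4 | 5

giving w = (1, 2, 5, 3, 4) via Δ²R.

ℓ(w)=2; the 1 essential cell (i,j,r):

[(3, 4, 2)]


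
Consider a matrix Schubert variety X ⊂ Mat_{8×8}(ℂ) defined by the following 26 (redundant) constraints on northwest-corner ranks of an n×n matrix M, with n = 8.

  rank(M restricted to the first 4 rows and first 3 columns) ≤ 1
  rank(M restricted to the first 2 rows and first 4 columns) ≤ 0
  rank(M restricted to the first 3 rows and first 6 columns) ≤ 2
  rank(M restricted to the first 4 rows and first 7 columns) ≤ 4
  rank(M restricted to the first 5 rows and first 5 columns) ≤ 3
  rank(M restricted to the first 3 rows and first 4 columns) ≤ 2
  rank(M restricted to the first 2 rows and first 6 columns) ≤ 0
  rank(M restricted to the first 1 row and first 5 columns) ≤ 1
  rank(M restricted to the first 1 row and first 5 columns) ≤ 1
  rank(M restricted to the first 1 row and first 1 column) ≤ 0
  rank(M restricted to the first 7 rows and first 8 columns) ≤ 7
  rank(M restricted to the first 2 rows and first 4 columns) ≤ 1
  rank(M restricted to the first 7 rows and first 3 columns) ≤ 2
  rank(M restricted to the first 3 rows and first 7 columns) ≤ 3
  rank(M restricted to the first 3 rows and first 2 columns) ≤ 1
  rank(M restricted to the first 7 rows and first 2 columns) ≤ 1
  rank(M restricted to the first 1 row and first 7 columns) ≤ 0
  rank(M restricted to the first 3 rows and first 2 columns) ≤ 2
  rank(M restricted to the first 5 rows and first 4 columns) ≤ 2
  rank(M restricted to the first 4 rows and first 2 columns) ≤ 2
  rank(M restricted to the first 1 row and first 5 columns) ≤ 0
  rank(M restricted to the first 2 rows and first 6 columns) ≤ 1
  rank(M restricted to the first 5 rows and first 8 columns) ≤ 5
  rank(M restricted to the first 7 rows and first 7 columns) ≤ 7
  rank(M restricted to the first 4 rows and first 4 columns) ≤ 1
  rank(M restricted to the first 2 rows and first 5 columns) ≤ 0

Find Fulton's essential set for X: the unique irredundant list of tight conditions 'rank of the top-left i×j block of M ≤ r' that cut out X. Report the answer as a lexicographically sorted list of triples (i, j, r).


Rank table r_w(8×8) implied by the 26 constraints:

  row 1: 0  0  0  0  0  0  0  1
  row 2: 0  0  0  0  0  0  1  2
  row 3: 1  1  1  1  1  1  2  3
  row 4: 1  1  1  1  2  2  3  4
  row 5: 1  1  2  2  3  3  4  5
  row 6: 1  1  2  3  4  4  5  6
  row 7: 1  1  2  3  4  5  6  7
  row 8: 1  2  3  4  5  6  7  8

reading off 1-entries of Δ²R: w = (8, 7, 1, 5, 3, 4, 6, 2).

4 SE-corners of the 19-cell Rothe diagram give Ess(w):

[(1, 7, 0), (2, 6, 0), (4, 4, 1), (7, 2, 1)]


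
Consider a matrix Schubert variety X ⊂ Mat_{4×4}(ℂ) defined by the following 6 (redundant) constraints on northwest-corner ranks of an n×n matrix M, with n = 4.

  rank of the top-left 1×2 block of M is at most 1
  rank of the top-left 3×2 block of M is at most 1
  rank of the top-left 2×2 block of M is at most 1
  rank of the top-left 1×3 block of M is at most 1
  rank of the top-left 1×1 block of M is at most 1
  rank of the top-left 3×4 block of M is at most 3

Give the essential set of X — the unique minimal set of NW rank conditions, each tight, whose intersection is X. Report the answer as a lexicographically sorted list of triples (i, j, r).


The tightest implied rank at each (i,j), from the 6 conditions:

  i=1: 1 | 1 | 1 | 1
  i=2: 1 | 1 | 2 | 2
  i=3: 1 | 1 | 2 | 3
  i=4: 1 | 2 | 3 | 4

so w = (1, 3, 4, 2).

Rothe diagram D(w) (2 cells), 1 SE-corner (essential condition):

[(3, 2, 1)]


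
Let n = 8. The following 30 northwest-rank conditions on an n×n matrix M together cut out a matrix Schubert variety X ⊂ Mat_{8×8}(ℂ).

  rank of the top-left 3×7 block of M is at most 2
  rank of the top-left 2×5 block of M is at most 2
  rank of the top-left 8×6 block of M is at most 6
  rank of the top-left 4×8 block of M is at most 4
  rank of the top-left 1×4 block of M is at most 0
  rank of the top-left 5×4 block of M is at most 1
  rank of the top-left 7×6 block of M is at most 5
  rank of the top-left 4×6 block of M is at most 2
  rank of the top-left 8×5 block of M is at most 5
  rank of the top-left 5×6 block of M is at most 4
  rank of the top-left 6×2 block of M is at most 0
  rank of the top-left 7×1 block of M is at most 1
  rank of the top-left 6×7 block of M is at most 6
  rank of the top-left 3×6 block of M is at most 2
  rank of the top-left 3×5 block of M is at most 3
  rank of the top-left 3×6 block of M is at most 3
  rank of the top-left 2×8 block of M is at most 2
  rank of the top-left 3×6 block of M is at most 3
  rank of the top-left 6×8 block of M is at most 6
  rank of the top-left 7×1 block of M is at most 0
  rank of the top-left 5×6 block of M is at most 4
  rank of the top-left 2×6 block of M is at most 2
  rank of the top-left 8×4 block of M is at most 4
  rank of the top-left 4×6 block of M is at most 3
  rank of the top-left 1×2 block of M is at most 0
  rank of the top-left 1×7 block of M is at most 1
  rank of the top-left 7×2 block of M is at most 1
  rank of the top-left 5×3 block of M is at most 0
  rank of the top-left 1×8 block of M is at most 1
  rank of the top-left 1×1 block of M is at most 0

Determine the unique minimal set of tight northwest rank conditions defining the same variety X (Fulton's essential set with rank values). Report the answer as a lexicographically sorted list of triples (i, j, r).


Computing R[i][j] = min implied NW-rank bound (n=8, 30 conditions):

  R[1]: 0 | 0 | 0 | 0 | 1 | 1 | 1 | 1
  R[2]: 0 | 0 | 0 | 1 | 2 | 2 | 2 | 2
  R[3]: 0 | 0 | 0 | 1 | 2 | 2 | 2 | 3
  R[4]: 0 | 0 | 0 | 1 | 2 | 2 | 3 | 4
  R[5]: 0 | 0 | 0 | 1 | 2 | 3 | 4 | 5
  R[6]: 0 | 0 | 1 | 2 | 3 | 4 | 5 | 6
  R[7]: 0 | 1 | 2 | 3 | 4 | 5 | 6 | 7
  R[8]: 1 | 2 | 3 | 4 | 5 | 6 | 7 | 8

hence w(1..8) = (5, 4, 8, 7, 6, 3, 2, 1).

Fulton essential set (6 of the 22 Rothe cells):

[(1, 4, 0), (3, 7, 2), (4, 6, 2), (5, 3, 0), (6, 2, 0), (7, 1, 0)]
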